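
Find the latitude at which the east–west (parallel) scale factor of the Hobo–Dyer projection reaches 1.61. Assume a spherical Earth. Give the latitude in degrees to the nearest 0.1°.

60.5°

Hobo–Dyer is a cylindrical equal-area projection with standard parallels at ±37.5°. A cylindrical equal-area projection with standard parallel φ₀ has meridian scale h = cos φ / cos φ₀ and parallel scale k = cos φ₀ / cos φ (so areas are preserved, h·k = 1).
k = cos φ₀ / cos φ = 1.61  ⇒  cos φ = cos 37.5° / 1.61 = 0.4928.
φ = arccos(0.4928) ≈ 60.5°.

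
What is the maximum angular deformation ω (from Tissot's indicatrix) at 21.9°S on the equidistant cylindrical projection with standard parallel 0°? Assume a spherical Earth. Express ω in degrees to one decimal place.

In the plate carrée (x = Rλ, y = Rφ), meridians are true-scale (h = 1) and parallels are stretched by k = sec φ.
At 21.9°: h = 1.000, k = 1.078; principal scales a = 1.078, b = 1.000.
sin(ω/2) = (a − b)/(a + b) = 0.07778/2.078 = 0.03743, so ω = 2 arcsin(0.03743) ≈ 4.3°.

4.3°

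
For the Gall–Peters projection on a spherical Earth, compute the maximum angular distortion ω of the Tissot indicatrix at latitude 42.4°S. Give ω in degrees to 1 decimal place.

5.0°

The Gall–Peters projection is cylindrical equal-area with φ₀ = 45°. A cylindrical equal-area projection with standard parallel φ₀ has meridian scale h = cos φ / cos φ₀ and parallel scale k = cos φ₀ / cos φ (so areas are preserved, h·k = 1).
At 42.4°: h = 1.044, k = 0.9575; principal scales a = 1.044, b = 0.9575.
sin(ω/2) = (a − b)/(a + b) = 0.08679/2.002 = 0.04335, so ω = 2 arcsin(0.04335) ≈ 5.0°.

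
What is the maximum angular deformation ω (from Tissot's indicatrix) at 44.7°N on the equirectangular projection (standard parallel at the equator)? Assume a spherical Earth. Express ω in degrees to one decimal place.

Plate carrée maps x = Rλ, y = Rφ. The meridian scale is h = 1 and the parallel scale is k = 1/cos φ = sec φ.
At 44.7°: h = 1.000, k = 1.407; principal scales a = 1.407, b = 1.000.
sin(ω/2) = (a − b)/(a + b) = 0.4069/2.407 = 0.1690, so ω = 2 arcsin(0.1690) ≈ 19.5°.

19.5°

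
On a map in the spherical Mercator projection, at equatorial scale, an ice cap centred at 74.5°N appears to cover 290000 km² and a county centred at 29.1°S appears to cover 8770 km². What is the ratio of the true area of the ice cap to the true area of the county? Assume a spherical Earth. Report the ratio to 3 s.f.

On Mercator the areal scale is sec²φ, so true area = apparent × cos²φ.
True area of ice cap: 290000 × cos²(74.5°) = 290000 × 0.07142 = 20710 km².
True area of county: 8770 × cos²(29.1°) = 8770 × 0.7635 = 6696 km².
Ratio = 20710 / 6696 ≈ 3.09.

3.09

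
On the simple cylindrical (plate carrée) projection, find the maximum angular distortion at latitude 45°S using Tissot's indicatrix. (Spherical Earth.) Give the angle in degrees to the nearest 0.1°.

19.8°

Plate carrée maps x = Rλ, y = Rφ. The meridian scale is h = 1 and the parallel scale is k = 1/cos φ = sec φ.
At 45°: h = 1.000, k = 1.414; principal scales a = 1.414, b = 1.000.
sin(ω/2) = (a − b)/(a + b) = 0.4142/2.414 = 0.1716, so ω = 2 arcsin(0.1716) ≈ 19.8°.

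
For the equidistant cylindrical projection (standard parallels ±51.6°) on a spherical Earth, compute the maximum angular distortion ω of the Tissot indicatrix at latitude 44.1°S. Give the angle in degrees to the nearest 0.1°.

8.3°

With standard parallel φ₀ = 51.6°, the equirectangular projection gives x = Rλ cos φ₀, y = Rφ, so h = 1 and k = cos 51.6° / cos φ.
At 44.1°: h = 1.000, k = 0.8650; principal scales a = 1.000, b = 0.8650.
sin(ω/2) = (a − b)/(a + b) = 0.1350/1.865 = 0.07241, so ω = 2 arcsin(0.07241) ≈ 8.3°.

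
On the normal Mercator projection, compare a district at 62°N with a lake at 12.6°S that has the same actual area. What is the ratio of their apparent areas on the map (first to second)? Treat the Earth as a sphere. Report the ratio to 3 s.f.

Mercator is conformal with k = sec φ, so areal scale = k² = sec²φ.
At 62°: sec²(62°) = 1/0.4695² = 4.537.
At 12.6°: sec²(12.6°) = 1/0.9759² = 1.050.
Ratio = 4.537/1.050 = cos²(12.6°)/cos²(62°) ≈ 4.32.

4.32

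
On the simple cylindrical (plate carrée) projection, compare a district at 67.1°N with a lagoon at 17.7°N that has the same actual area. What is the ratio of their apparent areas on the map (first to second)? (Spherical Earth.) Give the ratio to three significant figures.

2.45

For the equirectangular projection with φ₀ = 0 (plate carrée), h = 1 along meridians and k = sec φ along parallels.
Areal scale at 67.1°: h·k = 1.000 × 2.570 = 2.570.
Areal scale at 17.7°: h·k = 1.000 × 1.050 = 1.050.
Ratio = 2.570/1.050 ≈ 2.45.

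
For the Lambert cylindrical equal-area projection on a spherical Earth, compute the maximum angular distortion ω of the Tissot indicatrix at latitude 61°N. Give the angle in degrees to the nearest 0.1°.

The Lambert cylindrical equal-area projection is the cylindrical equal-area projection with its standard parallel at the equator (φ₀ = 0). For cylindrical equal-area with standard parallel φ₀, h = cos φ / cos φ₀ and k = cos φ₀ / cos φ, so h·k = 1.
At 61°: h = 0.4848, k = 2.063; principal scales a = 2.063, b = 0.4848.
sin(ω/2) = (a − b)/(a + b) = 1.578/2.547 = 0.6194, so ω = 2 arcsin(0.6194) ≈ 76.5°.

76.5°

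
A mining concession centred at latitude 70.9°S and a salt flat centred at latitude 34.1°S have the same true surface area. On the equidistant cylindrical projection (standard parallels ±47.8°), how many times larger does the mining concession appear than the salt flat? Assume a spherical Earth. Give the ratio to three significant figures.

The equidistant cylindrical projection with φ₀ = 47.8° has h = 1 (meridians true) and k = cos φ₀ / cos φ along parallels.
Areal scale at 70.9°: h·k = 1.000 × 2.053 = 2.053.
Areal scale at 34.1°: h·k = 1.000 × 0.8112 = 0.8112.
Ratio = 2.053/0.8112 ≈ 2.53.

2.53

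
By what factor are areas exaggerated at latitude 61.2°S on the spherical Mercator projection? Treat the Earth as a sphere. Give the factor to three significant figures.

4.31

The Mercator projection is conformal; its linear scale factor is the same in every direction and equals sec φ = 1/cos φ.
Areal scale = k² = sec²φ = 1/cos²(61.2°) = 1/0.4818² = 4.309.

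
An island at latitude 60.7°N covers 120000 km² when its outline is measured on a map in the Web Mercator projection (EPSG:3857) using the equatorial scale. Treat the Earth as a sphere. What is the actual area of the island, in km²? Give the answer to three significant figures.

Mercator is conformal, so the point scale is isotropic: h = k = sec φ = 1/cos φ.
Areal scale = k² = sec²φ = 1/cos²(60.7°) = 1/0.4894² = 4.175.
True area = apparent / (areal scale) = 120000 / 4.175 ≈ 28700 km².

28700 km²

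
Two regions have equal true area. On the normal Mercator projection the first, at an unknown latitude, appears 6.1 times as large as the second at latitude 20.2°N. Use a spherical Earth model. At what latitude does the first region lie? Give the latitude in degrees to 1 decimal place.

On Mercator, (apparent₁)/(apparent₂) = sec²φ₁ / sec²φ₂ when true areas are equal.
cos²φ₂ / cos²φ₁ = 6.1  ⇒  cos φ₁ = cos 20.2° / √6.1 = 0.9385/2.470 = 0.3800.
φ₁ = arccos(0.3800) ≈ 67.7°.

67.7°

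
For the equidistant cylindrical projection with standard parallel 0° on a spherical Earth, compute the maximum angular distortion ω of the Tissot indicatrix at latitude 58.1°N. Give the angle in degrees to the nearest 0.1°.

Plate carrée maps x = Rλ, y = Rφ. The meridian scale is h = 1 and the parallel scale is k = 1/cos φ = sec φ.
At 58.1°: h = 1.000, k = 1.892; principal scales a = 1.892, b = 1.000.
sin(ω/2) = (a − b)/(a + b) = 0.8924/2.892 = 0.3085, so ω = 2 arcsin(0.3085) ≈ 35.9°.

35.9°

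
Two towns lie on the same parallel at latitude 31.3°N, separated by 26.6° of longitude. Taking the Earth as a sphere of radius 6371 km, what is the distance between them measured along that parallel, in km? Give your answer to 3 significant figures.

Arc length along a parallel = R cos φ · Δλ (with Δλ in radians).
= 6371 × cos 31.3° × (26.6° × π/180) = 6371 × 0.8545 × 0.4643 ≈ 2530 km.

2530 km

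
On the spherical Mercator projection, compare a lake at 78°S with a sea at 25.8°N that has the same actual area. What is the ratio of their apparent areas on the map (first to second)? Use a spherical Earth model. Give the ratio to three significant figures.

On Mercator, area is exaggerated by sec²φ = 1/cos²φ.
At 78°: sec²(78°) = 1/0.2079² = 23.13.
At 25.8°: sec²(25.8°) = 1/0.9003² = 1.234.
Ratio = 23.13/1.234 = cos²(25.8°)/cos²(78°) ≈ 18.8.

18.8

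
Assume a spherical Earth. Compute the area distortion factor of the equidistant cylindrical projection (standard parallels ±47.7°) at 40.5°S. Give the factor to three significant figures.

With standard parallel φ₀ = 47.7°, the equirectangular projection gives x = Rλ cos φ₀, y = Rφ, so h = 1 and k = cos 47.7° / cos φ.
Areal scale = h·k = 1 × cos φ₀ / cos φ; at 40.5°, h = 1.000, k = 0.8851, so h·k = 0.8851.

0.885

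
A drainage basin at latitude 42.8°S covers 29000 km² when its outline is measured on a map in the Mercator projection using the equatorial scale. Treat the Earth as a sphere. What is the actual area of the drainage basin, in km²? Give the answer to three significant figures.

15600 km²

Mercator is conformal, so the point scale is isotropic: h = k = sec φ = 1/cos φ.
Areal scale = k² = sec²φ = 1/cos²(42.8°) = 1/0.7337² = 1.857.
True area = apparent / (areal scale) = 29000 / 1.857 ≈ 15600 km².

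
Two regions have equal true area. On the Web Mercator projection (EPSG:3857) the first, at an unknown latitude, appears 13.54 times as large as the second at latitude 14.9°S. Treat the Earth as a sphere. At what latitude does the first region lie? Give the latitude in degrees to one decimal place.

74.8°

For equal true areas on Mercator, apparent areas scale as sec²φ, so the ratio is cos²φ₂ / cos²φ₁.
cos²φ₂ / cos²φ₁ = 13.54  ⇒  cos φ₁ = cos 14.9° / √13.54 = 0.9664/3.680 = 0.2626.
φ₁ = arccos(0.2626) ≈ 74.8°.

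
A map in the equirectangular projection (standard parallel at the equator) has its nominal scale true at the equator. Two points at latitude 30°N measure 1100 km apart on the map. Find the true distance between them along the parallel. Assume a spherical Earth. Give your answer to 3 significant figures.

953 km

Plate carrée maps x = Rλ, y = Rφ. The meridian scale is h = 1 and the parallel scale is k = 1/cos φ = sec φ.
Along the parallel at 30°, map distances are exaggerated by k = sec 30° = 1.155.
True distance = 1100 / 1.155 = 1100 × cos 30° ≈ 953 km.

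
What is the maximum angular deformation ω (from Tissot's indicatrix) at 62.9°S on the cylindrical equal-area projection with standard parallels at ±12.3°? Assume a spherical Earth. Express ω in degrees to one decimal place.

80.0°

Cylindrical equal-area (φ₀ = 12.3°): h = cos φ / cos 12.3° along meridians, k = cos 12.3° / cos φ along parallels; h·k = 1.
At 62.9°: h = 0.4662, k = 2.145; principal scales a = 2.145, b = 0.4662.
sin(ω/2) = (a − b)/(a + b) = 1.679/2.611 = 0.6429, so ω = 2 arcsin(0.6429) ≈ 80.0°.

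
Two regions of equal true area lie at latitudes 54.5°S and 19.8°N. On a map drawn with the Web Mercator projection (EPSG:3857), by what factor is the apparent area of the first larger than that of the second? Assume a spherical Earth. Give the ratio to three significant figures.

Mercator areal scale is sec²φ.
At 54.5°: sec²(54.5°) = 1/0.5807² = 2.965.
At 19.8°: sec²(19.8°) = 1/0.9409² = 1.130.
Ratio = 2.965/1.130 = cos²(19.8°)/cos²(54.5°) ≈ 2.63.

2.63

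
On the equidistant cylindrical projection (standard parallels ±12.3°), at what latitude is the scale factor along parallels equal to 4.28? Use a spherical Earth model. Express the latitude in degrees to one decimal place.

With standard parallel φ₀ = 12.3°, the equirectangular projection gives x = Rλ cos φ₀, y = Rφ, so h = 1 and k = cos 12.3° / cos φ.
k = cos φ₀ / cos φ = 4.28  ⇒  cos φ = cos 12.3° / 4.28 = 0.2283.
φ = arccos(0.2283) ≈ 76.8°.

76.8°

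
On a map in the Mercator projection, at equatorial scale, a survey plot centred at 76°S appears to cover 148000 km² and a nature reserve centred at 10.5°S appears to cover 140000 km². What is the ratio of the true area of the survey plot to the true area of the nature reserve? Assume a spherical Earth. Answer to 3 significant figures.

On Mercator the areal scale is sec²φ, so true area = apparent × cos²φ.
True area of survey plot: 148000 × cos²(76°) = 148000 × 0.05853 = 8662 km².
True area of nature reserve: 140000 × cos²(10.5°) = 140000 × 0.9668 = 135400 km².
Ratio = 8662 / 135400 ≈ 0.0640.

0.0640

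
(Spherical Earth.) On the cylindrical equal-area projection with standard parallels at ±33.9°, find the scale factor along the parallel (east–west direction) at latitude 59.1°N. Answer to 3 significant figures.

1.62

A cylindrical equal-area projection with standard parallel φ₀ has meridian scale h = cos φ / cos φ₀ and parallel scale k = cos φ₀ / cos φ (so areas are preserved, h·k = 1).
k = cos 33.9° / cos 59.1° = 0.8300/0.5135 = 1.616.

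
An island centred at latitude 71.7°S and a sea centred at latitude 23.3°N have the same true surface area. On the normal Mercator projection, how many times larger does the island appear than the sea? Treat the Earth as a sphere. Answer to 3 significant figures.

8.56

On Mercator, area is exaggerated by sec²φ = 1/cos²φ.
At 71.7°: sec²(71.7°) = 1/0.3140² = 10.14.
At 23.3°: sec²(23.3°) = 1/0.9184² = 1.185.
Ratio = 10.14/1.185 = cos²(23.3°)/cos²(71.7°) ≈ 8.56.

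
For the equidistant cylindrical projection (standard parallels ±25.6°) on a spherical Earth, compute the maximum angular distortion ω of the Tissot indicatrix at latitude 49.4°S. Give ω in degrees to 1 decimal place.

In the equirectangular projection with standard parallel φ₀ = 25.6° (x = Rλ cos φ₀, y = Rφ), meridians are true-scale (h = 1) and the parallel scale is k = cos φ₀ / cos φ.
At 49.4°: h = 1.000, k = 1.386; principal scales a = 1.386, b = 1.000.
sin(ω/2) = (a − b)/(a + b) = 0.3858/2.386 = 0.1617, so ω = 2 arcsin(0.1617) ≈ 18.6°.

18.6°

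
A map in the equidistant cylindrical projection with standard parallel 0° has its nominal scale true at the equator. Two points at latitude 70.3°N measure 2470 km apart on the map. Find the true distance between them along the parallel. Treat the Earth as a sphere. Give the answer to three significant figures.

For the equirectangular projection with φ₀ = 0 (plate carrée), h = 1 along meridians and k = sec φ along parallels.
Along the parallel at 70.3°, map distances are exaggerated by k = sec 70.3° = 2.967.
True distance = 2470 / 2.967 = 2470 × cos 70.3° ≈ 833 km.

833 km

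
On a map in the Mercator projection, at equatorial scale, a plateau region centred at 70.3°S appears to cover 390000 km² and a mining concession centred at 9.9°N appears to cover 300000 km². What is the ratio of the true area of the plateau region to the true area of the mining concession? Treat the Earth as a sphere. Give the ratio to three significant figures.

On Mercator the areal scale is sec²φ, so true area = apparent × cos²φ.
True area of plateau region: 390000 × cos²(70.3°) = 390000 × 0.1136 = 44320 km².
True area of mining concession: 300000 × cos²(9.9°) = 300000 × 0.9704 = 291100 km².
Ratio = 44320 / 291100 ≈ 0.152.

0.152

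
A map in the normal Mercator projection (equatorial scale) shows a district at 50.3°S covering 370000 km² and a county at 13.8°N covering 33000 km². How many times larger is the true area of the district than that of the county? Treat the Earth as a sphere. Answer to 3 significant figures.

Mercator's areal exaggeration is sec²φ; hence true area = (apparent area) · cos²φ.
True area of district: 370000 × cos²(50.3°) = 370000 × 0.4080 = 151000 km².
True area of county: 33000 × cos²(13.8°) = 33000 × 0.9431 = 31120 km².
Ratio = 151000 / 31120 ≈ 4.85.

4.85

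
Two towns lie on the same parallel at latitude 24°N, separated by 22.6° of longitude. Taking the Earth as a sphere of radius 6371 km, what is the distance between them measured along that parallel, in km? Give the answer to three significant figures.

2300 km

Arc length along a parallel = R cos φ · Δλ (with Δλ in radians).
= 6371 × cos 24° × (22.6° × π/180) = 6371 × 0.9135 × 0.3944 ≈ 2300 km.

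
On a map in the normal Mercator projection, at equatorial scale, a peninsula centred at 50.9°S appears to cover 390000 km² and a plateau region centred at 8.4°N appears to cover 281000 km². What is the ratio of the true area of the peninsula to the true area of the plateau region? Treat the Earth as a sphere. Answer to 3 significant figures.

Mercator's areal exaggeration is sec²φ; hence true area = (apparent area) · cos²φ.
True area of peninsula: 390000 × cos²(50.9°) = 390000 × 0.3978 = 155100 km².
True area of plateau region: 281000 × cos²(8.4°) = 281000 × 0.9787 = 275000 km².
Ratio = 155100 / 275000 ≈ 0.564.

0.564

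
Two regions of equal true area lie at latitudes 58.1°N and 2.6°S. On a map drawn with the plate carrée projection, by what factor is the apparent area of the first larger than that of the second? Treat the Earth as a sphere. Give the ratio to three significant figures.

For the equirectangular projection with φ₀ = 0 (plate carrée), h = 1 along meridians and k = sec φ along parallels.
Areal scale at 58.1°: h·k = 1.000 × 1.892 = 1.892.
Areal scale at 2.6°: h·k = 1.000 × 1.001 = 1.001.
Ratio = 1.892/1.001 ≈ 1.89.

1.89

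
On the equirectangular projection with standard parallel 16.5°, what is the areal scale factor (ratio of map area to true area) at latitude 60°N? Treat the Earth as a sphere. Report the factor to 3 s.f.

1.92

The equidistant cylindrical projection with φ₀ = 16.5° has h = 1 (meridians true) and k = cos φ₀ / cos φ along parallels.
Areal scale = h·k = 1 × cos φ₀ / cos φ; at 60°, h = 1.000, k = 1.918, so h·k = 1.918.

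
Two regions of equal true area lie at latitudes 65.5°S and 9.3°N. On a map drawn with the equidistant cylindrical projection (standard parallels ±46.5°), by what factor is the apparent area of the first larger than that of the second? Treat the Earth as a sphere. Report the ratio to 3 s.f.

2.38

With standard parallel φ₀ = 46.5°, the equirectangular projection gives x = Rλ cos φ₀, y = Rφ, so h = 1 and k = cos 46.5° / cos φ.
Areal scale at 65.5°: h·k = 1.000 × 1.660 = 1.660.
Areal scale at 9.3°: h·k = 1.000 × 0.6975 = 0.6975.
Ratio = 1.660/0.6975 ≈ 2.38.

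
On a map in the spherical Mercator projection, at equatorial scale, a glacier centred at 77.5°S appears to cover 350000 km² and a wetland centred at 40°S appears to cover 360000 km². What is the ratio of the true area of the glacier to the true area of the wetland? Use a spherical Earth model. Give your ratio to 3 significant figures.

0.0776

Mercator's areal exaggeration is sec²φ; hence true area = (apparent area) · cos²φ.
True area of glacier: 350000 × cos²(77.5°) = 350000 × 0.04685 = 16400 km².
True area of wetland: 360000 × cos²(40°) = 360000 × 0.5868 = 211300 km².
Ratio = 16400 / 211300 ≈ 0.0776.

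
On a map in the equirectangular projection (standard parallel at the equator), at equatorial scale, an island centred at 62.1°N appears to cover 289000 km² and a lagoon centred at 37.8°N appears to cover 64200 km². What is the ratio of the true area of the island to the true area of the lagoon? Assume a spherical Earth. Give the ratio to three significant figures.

On the plate carrée, areal scale = h·k = 1 × sec φ, so true area = apparent × cos φ.
True area of island: 289000 × cos(62.1°) = 289000 × 0.4679 = 135200 km².
True area of lagoon: 64200 × cos(37.8°) = 64200 × 0.7902 = 50730 km².
Ratio = 135200 / 50730 ≈ 2.67.

2.67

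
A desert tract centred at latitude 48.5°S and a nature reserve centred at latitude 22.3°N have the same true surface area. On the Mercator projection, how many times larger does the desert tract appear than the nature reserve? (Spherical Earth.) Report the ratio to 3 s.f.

On Mercator, area is exaggerated by sec²φ = 1/cos²φ.
At 48.5°: sec²(48.5°) = 1/0.6626² = 2.278.
At 22.3°: sec²(22.3°) = 1/0.9252² = 1.168.
Ratio = 2.278/1.168 = cos²(22.3°)/cos²(48.5°) ≈ 1.95.

1.95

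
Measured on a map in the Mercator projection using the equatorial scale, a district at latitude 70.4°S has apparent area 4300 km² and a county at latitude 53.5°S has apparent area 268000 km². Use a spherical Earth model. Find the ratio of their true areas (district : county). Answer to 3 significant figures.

Since Mercator area scale is 1/cos²φ, the true area equals the apparent area multiplied by cos²φ.
True area of district: 4300 × cos²(70.4°) = 4300 × 0.1125 = 483.9 km².
True area of county: 268000 × cos²(53.5°) = 268000 × 0.3538 = 94820 km².
Ratio = 483.9 / 94820 ≈ 0.00510.

0.00510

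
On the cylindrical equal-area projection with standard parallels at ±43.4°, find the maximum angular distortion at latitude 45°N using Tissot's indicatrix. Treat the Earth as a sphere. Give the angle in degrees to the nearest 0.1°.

3.1°

For cylindrical equal-area with standard parallel φ₀, h = cos φ / cos φ₀ and k = cos φ₀ / cos φ, so h·k = 1.
At 45°: h = 0.9732, k = 1.028; principal scales a = 1.028, b = 0.9732.
sin(ω/2) = (a − b)/(a + b) = 0.05433/2.001 = 0.02715, so ω = 2 arcsin(0.02715) ≈ 3.1°.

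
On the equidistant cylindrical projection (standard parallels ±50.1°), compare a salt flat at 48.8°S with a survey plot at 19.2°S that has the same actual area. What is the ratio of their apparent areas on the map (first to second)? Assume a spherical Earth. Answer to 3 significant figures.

1.43

The equidistant cylindrical projection with φ₀ = 50.1° has h = 1 (meridians true) and k = cos φ₀ / cos φ along parallels.
Areal scale at 48.8°: h·k = 1.000 × 0.9738 = 0.9738.
Areal scale at 19.2°: h·k = 1.000 × 0.6792 = 0.6792.
Ratio = 0.9738/0.6792 ≈ 1.43.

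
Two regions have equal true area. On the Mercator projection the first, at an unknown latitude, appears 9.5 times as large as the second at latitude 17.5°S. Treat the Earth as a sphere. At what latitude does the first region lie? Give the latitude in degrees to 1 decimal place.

For equal true areas on Mercator, apparent areas scale as sec²φ, so the ratio is cos²φ₂ / cos²φ₁.
cos²φ₂ / cos²φ₁ = 9.5  ⇒  cos φ₁ = cos 17.5° / √9.5 = 0.9537/3.082 = 0.3094.
φ₁ = arccos(0.3094) ≈ 72.0°.

72.0°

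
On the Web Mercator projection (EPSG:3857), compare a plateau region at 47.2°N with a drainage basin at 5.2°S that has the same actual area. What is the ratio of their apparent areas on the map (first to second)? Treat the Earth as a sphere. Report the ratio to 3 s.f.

Mercator is conformal with k = sec φ, so areal scale = k² = sec²φ.
At 47.2°: sec²(47.2°) = 1/0.6794² = 2.166.
At 5.2°: sec²(5.2°) = 1/0.9959² = 1.008.
Ratio = 2.166/1.008 = cos²(5.2°)/cos²(47.2°) ≈ 2.15.

2.15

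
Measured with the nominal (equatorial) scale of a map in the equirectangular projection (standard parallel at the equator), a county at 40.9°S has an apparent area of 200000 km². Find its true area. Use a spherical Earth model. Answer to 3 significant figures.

For the equirectangular projection with φ₀ = 0 (plate carrée), h = 1 along meridians and k = sec φ along parallels.
Areal scale = h·k = 1 × sec φ; at 40.9°, h = 1.000, k = 1.323, so h·k = 1.323.
True area = apparent / (areal scale) = 200000 / 1.323 ≈ 151000 km².

151000 km²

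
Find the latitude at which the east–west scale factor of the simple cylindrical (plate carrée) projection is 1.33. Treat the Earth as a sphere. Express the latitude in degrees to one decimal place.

41.2°

Plate carrée: h = 1, k = sec φ along parallels.
sec φ = 1.33  ⇒  cos φ = 0.7519  ⇒  φ ≈ 41.2°.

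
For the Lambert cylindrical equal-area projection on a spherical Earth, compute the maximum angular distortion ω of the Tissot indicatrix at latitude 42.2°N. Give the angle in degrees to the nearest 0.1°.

33.9°

The Lambert cylindrical equal-area projection is the cylindrical equal-area projection with its standard parallel at the equator (φ₀ = 0). Cylindrical equal-area (φ₀ = 0°): h = cos φ / cos 0° along meridians, k = cos 0° / cos φ along parallels; h·k = 1.
At 42.2°: h = 0.7408, k = 1.350; principal scales a = 1.350, b = 0.7408.
sin(ω/2) = (a − b)/(a + b) = 0.6091/2.091 = 0.2913, so ω = 2 arcsin(0.2913) ≈ 33.9°.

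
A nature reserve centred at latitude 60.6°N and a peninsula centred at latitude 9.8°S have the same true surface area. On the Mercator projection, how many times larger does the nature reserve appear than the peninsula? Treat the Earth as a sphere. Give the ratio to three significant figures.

Mercator is conformal with k = sec φ, so areal scale = k² = sec²φ.
At 60.6°: sec²(60.6°) = 1/0.4909² = 4.150.
At 9.8°: sec²(9.8°) = 1/0.9854² = 1.030.
Ratio = 4.150/1.030 = cos²(9.8°)/cos²(60.6°) ≈ 4.03.

4.03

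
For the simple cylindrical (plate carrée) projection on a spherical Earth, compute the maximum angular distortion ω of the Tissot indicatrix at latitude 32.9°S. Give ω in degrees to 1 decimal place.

10.0°

For the equirectangular projection with φ₀ = 0 (plate carrée), h = 1 along meridians and k = sec φ along parallels.
At 32.9°: h = 1.000, k = 1.191; principal scales a = 1.191, b = 1.000.
sin(ω/2) = (a − b)/(a + b) = 0.1910/2.191 = 0.08718, so ω = 2 arcsin(0.08718) ≈ 10.0°.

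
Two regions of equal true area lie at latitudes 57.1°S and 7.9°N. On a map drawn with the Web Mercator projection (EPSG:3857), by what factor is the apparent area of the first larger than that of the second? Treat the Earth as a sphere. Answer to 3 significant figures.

3.33

On Mercator, area is exaggerated by sec²φ = 1/cos²φ.
At 57.1°: sec²(57.1°) = 1/0.5432² = 3.389.
At 7.9°: sec²(7.9°) = 1/0.9905² = 1.019.
Ratio = 3.389/1.019 = cos²(7.9°)/cos²(57.1°) ≈ 3.33.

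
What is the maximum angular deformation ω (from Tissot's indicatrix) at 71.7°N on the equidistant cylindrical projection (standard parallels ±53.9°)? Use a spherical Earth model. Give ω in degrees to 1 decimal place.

35.5°

With standard parallel φ₀ = 53.9°, the equirectangular projection gives x = Rλ cos φ₀, y = Rφ, so h = 1 and k = cos 53.9° / cos φ.
At 71.7°: h = 1.000, k = 1.876; principal scales a = 1.876, b = 1.000.
sin(ω/2) = (a − b)/(a + b) = 0.8765/2.876 = 0.3047, so ω = 2 arcsin(0.3047) ≈ 35.5°.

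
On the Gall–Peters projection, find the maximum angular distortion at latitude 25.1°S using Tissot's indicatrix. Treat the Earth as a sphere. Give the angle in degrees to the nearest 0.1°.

28.1°

Gall–Peters is a cylindrical equal-area projection with standard parallels at ±45°. A cylindrical equal-area projection with standard parallel φ₀ has meridian scale h = cos φ / cos φ₀ and parallel scale k = cos φ₀ / cos φ (so areas are preserved, h·k = 1).
At 25.1°: h = 1.281, k = 0.7808; principal scales a = 1.281, b = 0.7808.
sin(ω/2) = (a − b)/(a + b) = 0.4998/2.062 = 0.2425, so ω = 2 arcsin(0.2425) ≈ 28.1°.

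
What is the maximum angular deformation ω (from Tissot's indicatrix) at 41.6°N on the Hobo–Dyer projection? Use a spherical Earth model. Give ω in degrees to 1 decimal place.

The Hobo–Dyer projection is cylindrical equal-area with φ₀ = 37.5°. A cylindrical equal-area projection with standard parallel φ₀ has meridian scale h = cos φ / cos φ₀ and parallel scale k = cos φ₀ / cos φ (so areas are preserved, h·k = 1).
At 41.6°: h = 0.9426, k = 1.061; principal scales a = 1.061, b = 0.9426.
sin(ω/2) = (a − b)/(a + b) = 0.1183/2.003 = 0.05907, so ω = 2 arcsin(0.05907) ≈ 6.8°.

6.8°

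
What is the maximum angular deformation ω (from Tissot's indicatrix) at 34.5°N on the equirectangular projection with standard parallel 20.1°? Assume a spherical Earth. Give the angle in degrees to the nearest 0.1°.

With standard parallel φ₀ = 20.1°, the equirectangular projection gives x = Rλ cos φ₀, y = Rφ, so h = 1 and k = cos 20.1° / cos φ.
At 34.5°: h = 1.000, k = 1.140; principal scales a = 1.140, b = 1.000.
sin(ω/2) = (a − b)/(a + b) = 0.1395/2.140 = 0.06520, so ω = 2 arcsin(0.06520) ≈ 7.5°.

7.5°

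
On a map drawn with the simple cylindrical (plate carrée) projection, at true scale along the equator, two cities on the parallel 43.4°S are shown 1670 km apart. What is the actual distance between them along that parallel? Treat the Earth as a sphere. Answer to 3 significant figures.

1210 km

In the plate carrée (x = Rλ, y = Rφ), meridians are true-scale (h = 1) and parallels are stretched by k = sec φ.
Along the parallel at 43.4°, map distances are exaggerated by k = sec 43.4° = 1.376.
True distance = 1670 / 1.376 = 1670 × cos 43.4° ≈ 1210 km.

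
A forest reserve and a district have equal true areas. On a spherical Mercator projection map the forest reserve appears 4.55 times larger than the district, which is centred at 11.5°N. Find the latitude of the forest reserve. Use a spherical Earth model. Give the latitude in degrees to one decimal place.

62.7°

For equal true areas on Mercator, apparent areas scale as sec²φ, so the ratio is cos²φ₂ / cos²φ₁.
cos²φ₂ / cos²φ₁ = 4.55  ⇒  cos φ₁ = cos 11.5° / √4.55 = 0.9799/2.133 = 0.4594.
φ₁ = arccos(0.4594) ≈ 62.7°.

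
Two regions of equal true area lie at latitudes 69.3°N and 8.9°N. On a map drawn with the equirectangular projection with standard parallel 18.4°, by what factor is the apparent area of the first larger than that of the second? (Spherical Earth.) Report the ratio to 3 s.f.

The equidistant cylindrical projection with φ₀ = 18.4° has h = 1 (meridians true) and k = cos φ₀ / cos φ along parallels.
Areal scale at 69.3°: h·k = 1.000 × 2.684 = 2.684.
Areal scale at 8.9°: h·k = 1.000 × 0.9604 = 0.9604.
Ratio = 2.684/0.9604 ≈ 2.79.

2.79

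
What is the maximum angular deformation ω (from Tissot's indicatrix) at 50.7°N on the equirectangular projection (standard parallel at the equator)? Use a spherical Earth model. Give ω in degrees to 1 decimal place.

25.9°

Plate carrée maps x = Rλ, y = Rφ. The meridian scale is h = 1 and the parallel scale is k = 1/cos φ = sec φ.
At 50.7°: h = 1.000, k = 1.579; principal scales a = 1.579, b = 1.000.
sin(ω/2) = (a − b)/(a + b) = 0.5788/2.579 = 0.2245, so ω = 2 arcsin(0.2245) ≈ 25.9°.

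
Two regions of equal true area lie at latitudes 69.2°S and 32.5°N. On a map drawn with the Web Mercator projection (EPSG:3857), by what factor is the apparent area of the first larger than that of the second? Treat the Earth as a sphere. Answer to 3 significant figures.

5.64

Mercator areal scale is sec²φ.
At 69.2°: sec²(69.2°) = 1/0.3551² = 7.930.
At 32.5°: sec²(32.5°) = 1/0.8434² = 1.406.
Ratio = 7.930/1.406 = cos²(32.5°)/cos²(69.2°) ≈ 5.64.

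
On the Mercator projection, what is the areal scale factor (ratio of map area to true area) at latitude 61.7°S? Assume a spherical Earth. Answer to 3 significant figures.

4.45

Mercator is conformal, so the point scale is isotropic: h = k = sec φ = 1/cos φ.
Areal scale = k² = sec²φ = 1/cos²(61.7°) = 1/0.4741² = 4.449.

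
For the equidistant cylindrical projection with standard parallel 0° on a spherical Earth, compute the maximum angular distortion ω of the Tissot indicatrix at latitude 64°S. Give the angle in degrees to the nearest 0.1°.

46.0°

For the equirectangular projection with φ₀ = 0 (plate carrée), h = 1 along meridians and k = sec φ along parallels.
At 64°: h = 1.000, k = 2.281; principal scales a = 2.281, b = 1.000.
sin(ω/2) = (a − b)/(a + b) = 1.281/3.281 = 0.3905, so ω = 2 arcsin(0.3905) ≈ 46.0°.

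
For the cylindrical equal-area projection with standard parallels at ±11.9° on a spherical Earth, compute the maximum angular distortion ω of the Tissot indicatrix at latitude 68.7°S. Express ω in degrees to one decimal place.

Cylindrical equal-area (φ₀ = 11.9°): h = cos φ / cos 11.9° along meridians, k = cos 11.9° / cos φ along parallels; h·k = 1.
At 68.7°: h = 0.3712, k = 2.694; principal scales a = 2.694, b = 0.3712.
sin(ω/2) = (a − b)/(a + b) = 2.323/3.065 = 0.7578, so ω = 2 arcsin(0.7578) ≈ 98.5°.

98.5°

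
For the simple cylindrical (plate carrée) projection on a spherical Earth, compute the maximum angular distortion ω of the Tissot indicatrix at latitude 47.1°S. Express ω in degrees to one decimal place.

Plate carrée maps x = Rλ, y = Rφ. The meridian scale is h = 1 and the parallel scale is k = 1/cos φ = sec φ.
At 47.1°: h = 1.000, k = 1.469; principal scales a = 1.469, b = 1.000.
sin(ω/2) = (a − b)/(a + b) = 0.4690/2.469 = 0.1900, so ω = 2 arcsin(0.1900) ≈ 21.9°.

21.9°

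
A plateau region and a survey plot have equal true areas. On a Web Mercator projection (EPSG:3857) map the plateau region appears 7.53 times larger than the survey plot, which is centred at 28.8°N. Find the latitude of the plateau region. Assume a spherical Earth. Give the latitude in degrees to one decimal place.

71.4°

For equal true areas on Mercator, apparent areas scale as sec²φ, so the ratio is cos²φ₂ / cos²φ₁.
cos²φ₂ / cos²φ₁ = 7.53  ⇒  cos φ₁ = cos 28.8° / √7.53 = 0.8763/2.744 = 0.3193.
φ₁ = arccos(0.3193) ≈ 71.4°.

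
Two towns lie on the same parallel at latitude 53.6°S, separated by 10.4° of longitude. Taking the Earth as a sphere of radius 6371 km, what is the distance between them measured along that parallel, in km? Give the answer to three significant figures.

Arc length along a parallel = R cos φ · Δλ (with Δλ in radians).
= 6371 × cos 53.6° × (10.4° × π/180) = 6371 × 0.5934 × 0.1815 ≈ 686 km.

686 km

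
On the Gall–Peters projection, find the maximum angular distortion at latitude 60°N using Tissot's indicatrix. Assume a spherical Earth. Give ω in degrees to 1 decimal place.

The Gall–Peters projection is cylindrical equal-area with φ₀ = 45°. Cylindrical equal-area (φ₀ = 45°): h = cos φ / cos 45° along meridians, k = cos 45° / cos φ along parallels; h·k = 1.
At 60°: h = 0.7071, k = 1.414; principal scales a = 1.414, b = 0.7071.
sin(ω/2) = (a − b)/(a + b) = 0.7071/2.121 = 0.3333, so ω = 2 arcsin(0.3333) ≈ 38.9°.

38.9°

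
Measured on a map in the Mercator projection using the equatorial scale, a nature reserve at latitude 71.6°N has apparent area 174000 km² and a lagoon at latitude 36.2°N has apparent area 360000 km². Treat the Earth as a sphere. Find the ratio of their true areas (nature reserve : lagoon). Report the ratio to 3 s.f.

Since Mercator area scale is 1/cos²φ, the true area equals the apparent area multiplied by cos²φ.
True area of nature reserve: 174000 × cos²(71.6°) = 174000 × 0.09963 = 17340 km².
True area of lagoon: 360000 × cos²(36.2°) = 360000 × 0.6512 = 234400 km².
Ratio = 17340 / 234400 ≈ 0.0740.

0.0740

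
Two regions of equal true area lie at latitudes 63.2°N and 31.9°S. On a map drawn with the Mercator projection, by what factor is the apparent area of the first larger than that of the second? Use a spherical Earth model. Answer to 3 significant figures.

3.55

Mercator is conformal with k = sec φ, so areal scale = k² = sec²φ.
At 63.2°: sec²(63.2°) = 1/0.4509² = 4.919.
At 31.9°: sec²(31.9°) = 1/0.8490² = 1.387.
Ratio = 4.919/1.387 = cos²(31.9°)/cos²(63.2°) ≈ 3.55.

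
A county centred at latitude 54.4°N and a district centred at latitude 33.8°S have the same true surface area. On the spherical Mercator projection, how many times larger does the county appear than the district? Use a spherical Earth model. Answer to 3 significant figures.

Mercator is conformal with k = sec φ, so areal scale = k² = sec²φ.
At 54.4°: sec²(54.4°) = 1/0.5821² = 2.951.
At 33.8°: sec²(33.8°) = 1/0.8310² = 1.448.
Ratio = 2.951/1.448 = cos²(33.8°)/cos²(54.4°) ≈ 2.04.

2.04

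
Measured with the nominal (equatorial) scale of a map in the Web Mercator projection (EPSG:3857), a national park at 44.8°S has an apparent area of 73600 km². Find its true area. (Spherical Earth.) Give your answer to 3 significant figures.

37100 km²

The Mercator projection is conformal; its linear scale factor is the same in every direction and equals sec φ = 1/cos φ.
Areal scale = k² = sec²φ = 1/cos²(44.8°) = 1/0.7096² = 1.986.
True area = apparent / (areal scale) = 73600 / 1.986 ≈ 37100 km².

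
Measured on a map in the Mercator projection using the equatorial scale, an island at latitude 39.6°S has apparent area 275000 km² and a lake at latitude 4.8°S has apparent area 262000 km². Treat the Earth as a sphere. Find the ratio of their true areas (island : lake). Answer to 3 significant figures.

Mercator's areal exaggeration is sec²φ; hence true area = (apparent area) · cos²φ.
True area of island: 275000 × cos²(39.6°) = 275000 × 0.5937 = 163300 km².
True area of lake: 262000 × cos²(4.8°) = 262000 × 0.9930 = 260200 km².
Ratio = 163300 / 260200 ≈ 0.628.

0.628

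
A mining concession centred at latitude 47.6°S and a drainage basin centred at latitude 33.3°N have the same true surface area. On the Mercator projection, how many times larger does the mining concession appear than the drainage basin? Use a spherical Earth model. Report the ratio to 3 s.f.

1.54

On Mercator, area is exaggerated by sec²φ = 1/cos²φ.
At 47.6°: sec²(47.6°) = 1/0.6743² = 2.199.
At 33.3°: sec²(33.3°) = 1/0.8358² = 1.431.
Ratio = 2.199/1.431 = cos²(33.3°)/cos²(47.6°) ≈ 1.54.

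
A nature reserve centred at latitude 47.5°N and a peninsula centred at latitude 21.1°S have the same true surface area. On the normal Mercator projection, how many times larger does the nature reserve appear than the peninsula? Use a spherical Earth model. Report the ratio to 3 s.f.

Mercator is conformal with k = sec φ, so areal scale = k² = sec²φ.
At 47.5°: sec²(47.5°) = 1/0.6756² = 2.191.
At 21.1°: sec²(21.1°) = 1/0.9330² = 1.149.
Ratio = 2.191/1.149 = cos²(21.1°)/cos²(47.5°) ≈ 1.91.

1.91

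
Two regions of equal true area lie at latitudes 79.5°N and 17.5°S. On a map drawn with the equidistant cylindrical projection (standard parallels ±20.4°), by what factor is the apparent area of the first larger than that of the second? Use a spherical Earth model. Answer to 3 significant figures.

In the equirectangular projection with standard parallel φ₀ = 20.4° (x = Rλ cos φ₀, y = Rφ), meridians are true-scale (h = 1) and the parallel scale is k = cos φ₀ / cos φ.
Areal scale at 79.5°: h·k = 1.000 × 5.143 = 5.143.
Areal scale at 17.5°: h·k = 1.000 × 0.9828 = 0.9828.
Ratio = 5.143/0.9828 ≈ 5.23.

5.23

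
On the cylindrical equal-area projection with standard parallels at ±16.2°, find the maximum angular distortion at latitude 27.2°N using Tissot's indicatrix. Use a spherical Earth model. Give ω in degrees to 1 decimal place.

8.8°

For cylindrical equal-area with standard parallel φ₀, h = cos φ / cos φ₀ and k = cos φ₀ / cos φ, so h·k = 1.
At 27.2°: h = 0.9262, k = 1.080; principal scales a = 1.080, b = 0.9262.
sin(ω/2) = (a − b)/(a + b) = 0.1535/2.006 = 0.07652, so ω = 2 arcsin(0.07652) ≈ 8.8°.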